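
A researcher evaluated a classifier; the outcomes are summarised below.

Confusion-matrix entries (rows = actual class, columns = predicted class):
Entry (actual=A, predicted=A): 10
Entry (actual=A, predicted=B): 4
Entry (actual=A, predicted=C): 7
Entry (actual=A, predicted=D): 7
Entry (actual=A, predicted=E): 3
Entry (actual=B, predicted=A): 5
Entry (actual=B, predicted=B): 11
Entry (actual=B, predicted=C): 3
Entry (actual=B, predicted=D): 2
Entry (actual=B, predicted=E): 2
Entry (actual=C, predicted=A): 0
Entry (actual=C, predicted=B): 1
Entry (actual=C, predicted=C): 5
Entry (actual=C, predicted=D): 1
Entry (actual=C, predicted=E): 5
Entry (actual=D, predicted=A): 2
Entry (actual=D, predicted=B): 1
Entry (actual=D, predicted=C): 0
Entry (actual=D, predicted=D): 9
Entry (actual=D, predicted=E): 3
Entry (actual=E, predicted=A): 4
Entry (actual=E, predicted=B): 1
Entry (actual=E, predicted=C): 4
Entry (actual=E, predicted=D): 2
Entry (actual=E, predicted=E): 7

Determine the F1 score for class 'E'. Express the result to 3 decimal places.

Treat 'E' as positive and all other classes as negative.
F1 score = 2·TP/(2·TP+FP+FN).
E: TP=7, FP=3+2+5+3=13, FN=4+1+4+2=11 → 14/38 = 0.3684

0.368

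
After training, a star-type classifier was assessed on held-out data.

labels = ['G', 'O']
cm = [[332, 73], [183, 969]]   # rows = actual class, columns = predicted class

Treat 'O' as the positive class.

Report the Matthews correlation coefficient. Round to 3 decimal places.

0.616

MCC = (TP·TN − FP·FN) / √((TP+FP)(TP+FN)(TN+FP)(TN+FN))
Numerator = 969·332 − 73·183 = 308349
Denominator = √(1042·1152·405·515) = √250370092800 = 500369.9559
MCC = 308349 / 500369.9559 = 0.616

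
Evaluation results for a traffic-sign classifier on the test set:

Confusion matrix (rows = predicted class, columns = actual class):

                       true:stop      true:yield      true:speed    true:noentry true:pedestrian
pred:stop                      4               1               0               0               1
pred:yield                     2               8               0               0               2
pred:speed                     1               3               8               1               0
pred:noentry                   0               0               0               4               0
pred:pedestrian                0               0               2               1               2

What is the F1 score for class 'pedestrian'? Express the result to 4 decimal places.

0.4000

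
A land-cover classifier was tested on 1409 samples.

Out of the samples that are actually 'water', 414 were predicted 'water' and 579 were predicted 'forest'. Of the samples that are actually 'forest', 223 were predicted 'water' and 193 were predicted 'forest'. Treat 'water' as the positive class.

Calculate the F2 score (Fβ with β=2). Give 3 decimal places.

Fβ = (1+β²)·TP / ((1+β²)·TP + β²·FN + FP), with β²=4
= 5·414 / (5·414 + 4·579 + 223) = 0.449

0.449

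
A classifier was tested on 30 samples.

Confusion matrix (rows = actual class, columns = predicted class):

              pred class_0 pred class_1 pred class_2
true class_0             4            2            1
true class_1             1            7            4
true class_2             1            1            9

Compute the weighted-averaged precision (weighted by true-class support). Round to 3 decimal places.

Per-class precision (TP/(TP+FP)):
  class_0: TP=4, FP=1+1=2 → 4/6 = 0.6667
  class_1: TP=7, FP=2+1=3 → 7/10 = 0.7000
  class_2: TP=9, FP=1+4=5 → 9/14 = 0.6429
Weighted-precision = Σ (supportᵢ/N)·precisionᵢ with N=30: (7/30)·0.6667 + (12/30)·0.7000 + (11/30)·0.6429 = 0.671

0.671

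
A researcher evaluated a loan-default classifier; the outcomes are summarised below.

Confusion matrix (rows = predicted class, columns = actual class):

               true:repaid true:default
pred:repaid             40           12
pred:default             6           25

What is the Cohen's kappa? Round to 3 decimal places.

Observed agreement pₒ = trace/N = 65/83 = 0.7831
Expected agreement pₑ = Σ (rowᵢ·colᵢ)/N² = (46·52 + 37·31)/83² = 0.5137
κ = (pₒ − pₑ)/(1 − pₑ) = (0.7831 − 0.5137)/(1 − 0.5137) = 0.554

0.554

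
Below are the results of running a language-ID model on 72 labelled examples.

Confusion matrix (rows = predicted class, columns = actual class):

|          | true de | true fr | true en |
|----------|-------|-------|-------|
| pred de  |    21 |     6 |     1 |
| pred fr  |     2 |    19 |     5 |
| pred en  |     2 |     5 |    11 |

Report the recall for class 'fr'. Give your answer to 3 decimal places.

0.633

recall = TP/(TP+FN).
fr: TP=19, FN=6+5=11 → 19/30 = 0.6333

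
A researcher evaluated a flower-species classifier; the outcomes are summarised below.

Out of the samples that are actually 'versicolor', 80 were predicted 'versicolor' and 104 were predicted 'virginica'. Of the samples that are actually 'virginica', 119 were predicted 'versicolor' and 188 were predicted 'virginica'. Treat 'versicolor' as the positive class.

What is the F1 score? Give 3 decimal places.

0.418

Precision = TP/(TP+FP) = 80/199 = 0.4020
Recall = TP/(TP+FN) = 80/184 = 0.4348
F1 = 2·TP/(2·TP+FP+FN) = 160/383 = 0.418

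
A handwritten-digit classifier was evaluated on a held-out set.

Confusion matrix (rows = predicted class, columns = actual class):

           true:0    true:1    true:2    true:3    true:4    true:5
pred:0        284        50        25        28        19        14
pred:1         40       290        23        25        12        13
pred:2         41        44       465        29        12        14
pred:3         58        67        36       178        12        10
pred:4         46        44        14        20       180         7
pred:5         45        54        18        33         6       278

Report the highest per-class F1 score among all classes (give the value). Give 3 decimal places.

0.784

Per-class F1 score (2·TP/(2·TP+FP+FN)):
  0: TP=284, FP=50+25+28+19+14=136, FN=40+41+58+46+45=230 → 568/934 = 0.6081
  1: TP=290, FP=40+23+25+12+13=113, FN=50+44+67+44+54=259 → 580/952 = 0.6092
  2: TP=465, FP=41+44+29+12+14=140, FN=25+23+36+14+18=116 → 930/1186 = 0.7841
  3: TP=178, FP=58+67+36+12+10=183, FN=28+25+29+20+33=135 → 356/674 = 0.5282
  4: TP=180, FP=46+44+14+20+7=131, FN=19+12+12+12+6=61 → 360/552 = 0.6522
  5: TP=278, FP=45+54+18+33+6=156, FN=14+13+14+10+7=58 → 556/770 = 0.7221
Highest is class '2' with F1 score = 0.784.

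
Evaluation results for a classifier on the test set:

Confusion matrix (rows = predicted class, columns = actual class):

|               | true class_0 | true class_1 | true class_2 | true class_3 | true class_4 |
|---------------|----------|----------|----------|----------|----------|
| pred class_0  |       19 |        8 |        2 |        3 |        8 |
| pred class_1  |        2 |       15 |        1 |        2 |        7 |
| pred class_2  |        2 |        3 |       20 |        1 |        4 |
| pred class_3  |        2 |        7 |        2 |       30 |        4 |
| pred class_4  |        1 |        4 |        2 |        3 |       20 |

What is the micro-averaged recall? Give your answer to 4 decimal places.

0.6047

Micro-averaging pools counts across classes: ΣTP=104, ΣFP=68, ΣFN=68.
Micro-recall = TP/(TP+FN) on pooled counts = 0.6047 (equals overall accuracy in single-label multiclass).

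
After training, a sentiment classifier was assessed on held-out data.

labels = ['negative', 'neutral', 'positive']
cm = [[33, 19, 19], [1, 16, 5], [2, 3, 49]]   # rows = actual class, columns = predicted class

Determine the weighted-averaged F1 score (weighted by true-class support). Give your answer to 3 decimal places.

0.661

Per-class F1 score (2·TP/(2·TP+FP+FN)):
  negative: TP=33, FP=1+2=3, FN=19+19=38 → 66/107 = 0.6168
  neutral: TP=16, FP=19+3=22, FN=1+5=6 → 32/60 = 0.5333
  positive: TP=49, FP=19+5=24, FN=2+3=5 → 98/127 = 0.7717
Weighted-F1 score = Σ (supportᵢ/N)·F1 scoreᵢ with N=147: (71/147)·0.6168 + (22/147)·0.5333 + (54/147)·0.7717 = 0.661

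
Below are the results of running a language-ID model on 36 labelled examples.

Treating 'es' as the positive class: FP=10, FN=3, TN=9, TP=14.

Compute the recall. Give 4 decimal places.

0.8235

Recall = TP/(TP+FN) = 14/(14+3) = 14/17 = 0.8235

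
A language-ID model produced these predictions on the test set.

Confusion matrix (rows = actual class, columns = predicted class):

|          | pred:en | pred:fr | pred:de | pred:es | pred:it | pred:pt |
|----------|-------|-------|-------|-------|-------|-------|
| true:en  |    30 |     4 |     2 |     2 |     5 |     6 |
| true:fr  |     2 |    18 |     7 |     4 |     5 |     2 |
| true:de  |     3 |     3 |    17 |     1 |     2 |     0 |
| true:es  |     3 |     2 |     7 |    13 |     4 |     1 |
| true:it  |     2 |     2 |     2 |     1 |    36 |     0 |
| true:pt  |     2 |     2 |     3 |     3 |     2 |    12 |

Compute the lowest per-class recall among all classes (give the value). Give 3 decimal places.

0.433

Per-class recall (TP/(TP+FN)):
  en: TP=30, FN=4+2+2+5+6=19 → 30/49 = 0.6122
  fr: TP=18, FN=2+7+4+5+2=20 → 18/38 = 0.4737
  de: TP=17, FN=3+3+1+2+0=9 → 17/26 = 0.6538
  es: TP=13, FN=3+2+7+4+1=17 → 13/30 = 0.4333
  it: TP=36, FN=2+2+2+1+0=7 → 36/43 = 0.8372
  pt: TP=12, FN=2+2+3+3+2=12 → 12/24 = 0.5000
Lowest is class 'es' with recall = 0.433.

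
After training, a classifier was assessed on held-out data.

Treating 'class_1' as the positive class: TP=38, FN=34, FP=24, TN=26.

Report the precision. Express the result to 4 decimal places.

Precision = TP/(TP+FP) = 38/(38+24) = 38/62 = 0.6129

0.6129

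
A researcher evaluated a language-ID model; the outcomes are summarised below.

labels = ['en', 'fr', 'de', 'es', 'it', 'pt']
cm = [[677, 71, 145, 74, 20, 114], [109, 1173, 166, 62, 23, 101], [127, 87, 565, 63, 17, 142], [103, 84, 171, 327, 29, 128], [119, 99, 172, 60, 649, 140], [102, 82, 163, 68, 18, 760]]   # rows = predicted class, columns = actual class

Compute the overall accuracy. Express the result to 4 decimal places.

Accuracy = trace / total = (677+1173+565+327+649+760=4151) / 7010 = 4151/7010 = 0.5922

0.5922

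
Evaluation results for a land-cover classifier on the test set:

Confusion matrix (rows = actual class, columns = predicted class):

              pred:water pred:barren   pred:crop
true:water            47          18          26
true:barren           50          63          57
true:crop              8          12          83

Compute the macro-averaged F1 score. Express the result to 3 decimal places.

Per-class F1 score (2·TP/(2·TP+FP+FN)):
  water: TP=47, FP=50+8=58, FN=18+26=44 → 94/196 = 0.4796
  barren: TP=63, FP=18+12=30, FN=50+57=107 → 126/263 = 0.4791
  crop: TP=83, FP=26+57=83, FN=8+12=20 → 166/269 = 0.6171
Macro-F1 score = mean = (0.4796 + 0.4791 + 0.6171) / 3 = 0.525

0.525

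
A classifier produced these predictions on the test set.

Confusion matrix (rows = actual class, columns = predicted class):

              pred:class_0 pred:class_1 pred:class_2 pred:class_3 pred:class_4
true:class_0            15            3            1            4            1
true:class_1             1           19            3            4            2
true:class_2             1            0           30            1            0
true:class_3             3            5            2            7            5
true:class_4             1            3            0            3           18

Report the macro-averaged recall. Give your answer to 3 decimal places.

Per-class recall (TP/(TP+FN)):
  class_0: TP=15, FN=3+1+4+1=9 → 15/24 = 0.6250
  class_1: TP=19, FN=1+3+4+2=10 → 19/29 = 0.6552
  class_2: TP=30, FN=1+0+1+0=2 → 30/32 = 0.9375
  class_3: TP=7, FN=3+5+2+5=15 → 7/22 = 0.3182
  class_4: TP=18, FN=1+3+0+3=7 → 18/25 = 0.7200
Macro-recall = mean = (0.6250 + 0.6552 + 0.9375 + 0.3182 + 0.7200) / 5 = 0.651

0.651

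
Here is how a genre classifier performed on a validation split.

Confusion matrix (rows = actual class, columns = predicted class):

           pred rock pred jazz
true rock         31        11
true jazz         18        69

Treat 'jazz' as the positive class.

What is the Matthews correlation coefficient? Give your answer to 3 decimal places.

0.513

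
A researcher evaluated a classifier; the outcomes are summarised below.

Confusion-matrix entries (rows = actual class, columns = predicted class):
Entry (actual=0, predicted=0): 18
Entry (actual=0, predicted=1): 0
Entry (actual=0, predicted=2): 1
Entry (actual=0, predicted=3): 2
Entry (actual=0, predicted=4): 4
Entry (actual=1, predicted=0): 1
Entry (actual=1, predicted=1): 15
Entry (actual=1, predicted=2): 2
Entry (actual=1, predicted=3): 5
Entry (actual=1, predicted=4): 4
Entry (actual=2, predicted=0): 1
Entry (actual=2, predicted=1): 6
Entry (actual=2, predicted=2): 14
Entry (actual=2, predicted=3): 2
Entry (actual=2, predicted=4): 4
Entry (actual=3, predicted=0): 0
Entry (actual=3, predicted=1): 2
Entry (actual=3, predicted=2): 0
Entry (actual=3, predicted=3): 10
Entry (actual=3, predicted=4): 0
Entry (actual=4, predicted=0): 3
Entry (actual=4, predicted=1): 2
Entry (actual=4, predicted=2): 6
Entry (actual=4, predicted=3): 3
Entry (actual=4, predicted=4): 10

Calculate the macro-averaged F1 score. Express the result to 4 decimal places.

Per-class F1 score (2·TP/(2·TP+FP+FN)):
  0: TP=18, FP=1+1+0+3=5, FN=0+1+2+4=7 → 36/48 = 0.75000
  1: TP=15, FP=0+6+2+2=10, FN=1+2+5+4=12 → 30/52 = 0.57692
  2: TP=14, FP=1+2+0+6=9, FN=1+6+2+4=13 → 28/50 = 0.56000
  3: TP=10, FP=2+5+2+3=12, FN=0+2+0+0=2 → 20/34 = 0.58824
  4: TP=10, FP=4+4+4+0=12, FN=3+2+6+3=14 → 20/46 = 0.43478
Macro-F1 score = mean = (0.75000 + 0.57692 + 0.56000 + 0.58824 + 0.43478) / 5 = 0.5820

0.5820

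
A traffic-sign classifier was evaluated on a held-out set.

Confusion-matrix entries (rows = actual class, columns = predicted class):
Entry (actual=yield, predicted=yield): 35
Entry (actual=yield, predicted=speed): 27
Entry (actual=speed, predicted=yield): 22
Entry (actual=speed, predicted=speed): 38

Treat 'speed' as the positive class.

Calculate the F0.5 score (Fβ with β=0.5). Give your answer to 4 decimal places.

0.5938

Fβ = (1+β²)·TP / ((1+β²)·TP + β²·FN + FP), with β²=1/4
= 1.25·38 / (1.25·38 + 0.25·22 + 27) = 0.5938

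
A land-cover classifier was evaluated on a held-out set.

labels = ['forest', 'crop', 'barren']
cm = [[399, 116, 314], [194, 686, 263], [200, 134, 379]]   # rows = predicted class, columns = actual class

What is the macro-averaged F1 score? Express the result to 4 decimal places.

Per-class F1 score (2·TP/(2·TP+FP+FN)):
  forest: TP=399, FP=116+314=430, FN=194+200=394 → 798/1622 = 0.49199
  crop: TP=686, FP=194+263=457, FN=116+134=250 → 1372/2079 = 0.65993
  barren: TP=379, FP=200+134=334, FN=314+263=577 → 758/1669 = 0.45416
Macro-F1 score = mean = (0.49199 + 0.65993 + 0.45416) / 3 = 0.5354

0.5354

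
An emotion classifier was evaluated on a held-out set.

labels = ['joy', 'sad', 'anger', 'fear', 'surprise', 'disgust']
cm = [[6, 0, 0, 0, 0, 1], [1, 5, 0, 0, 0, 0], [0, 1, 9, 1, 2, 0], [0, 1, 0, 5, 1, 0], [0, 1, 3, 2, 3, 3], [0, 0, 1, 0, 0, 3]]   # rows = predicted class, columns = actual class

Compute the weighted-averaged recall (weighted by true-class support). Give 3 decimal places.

Per-class recall (TP/(TP+FN)):
  joy: TP=6, FN=1+0+0+0+0=1 → 6/7 = 0.8571
  sad: TP=5, FN=0+1+1+1+0=3 → 5/8 = 0.6250
  anger: TP=9, FN=0+0+0+3+1=4 → 9/13 = 0.6923
  fear: TP=5, FN=0+0+1+2+0=3 → 5/8 = 0.6250
  surprise: TP=3, FN=0+0+2+1+0=3 → 3/6 = 0.5000
  disgust: TP=3, FN=1+0+0+0+3=4 → 3/7 = 0.4286
Weighted-recall = Σ (supportᵢ/N)·recallᵢ with N=49: (7/49)·0.8571 + (8/49)·0.6250 + (13/49)·0.6923 + (8/49)·0.6250 + (6/49)·0.5000 + (7/49)·0.4286 = 0.633

0.633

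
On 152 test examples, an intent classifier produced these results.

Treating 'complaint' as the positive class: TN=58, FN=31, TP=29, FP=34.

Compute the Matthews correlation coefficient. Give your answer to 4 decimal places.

MCC = (TP·TN − FP·FN) / √((TP+FP)(TP+FN)(TN+FP)(TN+FN))
Numerator = 29·58 − 34·31 = 628
Denominator = √(63·60·92·89) = √30950640 = 5563.3299
MCC = 628 / 5563.3299 = 0.1129

0.1129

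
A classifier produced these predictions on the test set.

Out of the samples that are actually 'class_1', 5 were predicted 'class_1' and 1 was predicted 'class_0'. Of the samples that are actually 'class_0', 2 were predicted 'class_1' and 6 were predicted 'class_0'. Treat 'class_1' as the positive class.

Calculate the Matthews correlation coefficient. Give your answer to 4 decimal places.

0.5774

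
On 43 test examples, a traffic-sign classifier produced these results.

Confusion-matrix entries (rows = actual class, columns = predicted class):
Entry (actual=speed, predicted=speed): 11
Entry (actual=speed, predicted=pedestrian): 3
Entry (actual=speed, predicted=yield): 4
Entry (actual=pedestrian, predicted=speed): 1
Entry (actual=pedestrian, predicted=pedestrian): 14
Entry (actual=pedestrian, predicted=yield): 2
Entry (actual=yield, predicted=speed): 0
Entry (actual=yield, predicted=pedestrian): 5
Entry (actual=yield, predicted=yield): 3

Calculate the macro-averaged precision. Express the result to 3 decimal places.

0.629

Per-class precision (TP/(TP+FP)):
  speed: TP=11, FP=1+0=1 → 11/12 = 0.9167
  pedestrian: TP=14, FP=3+5=8 → 14/22 = 0.6364
  yield: TP=3, FP=4+2=6 → 3/9 = 0.3333
Macro-precision = mean = (0.9167 + 0.6364 + 0.3333) / 3 = 0.629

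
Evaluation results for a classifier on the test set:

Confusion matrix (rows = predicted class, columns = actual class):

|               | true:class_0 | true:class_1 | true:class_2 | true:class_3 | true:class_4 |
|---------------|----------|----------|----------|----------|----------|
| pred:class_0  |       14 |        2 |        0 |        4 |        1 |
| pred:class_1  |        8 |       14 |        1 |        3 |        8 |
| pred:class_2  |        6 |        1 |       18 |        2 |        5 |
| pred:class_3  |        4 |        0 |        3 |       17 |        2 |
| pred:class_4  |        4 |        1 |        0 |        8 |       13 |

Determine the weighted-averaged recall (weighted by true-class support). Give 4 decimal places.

Per-class recall (TP/(TP+FN)):
  class_0: TP=14, FN=8+6+4+4=22 → 14/36 = 0.38889
  class_1: TP=14, FN=2+1+0+1=4 → 14/18 = 0.77778
  class_2: TP=18, FN=0+1+3+0=4 → 18/22 = 0.81818
  class_3: TP=17, FN=4+3+2+8=17 → 17/34 = 0.50000
  class_4: TP=13, FN=1+8+5+2=16 → 13/29 = 0.44828
Weighted-recall = Σ (supportᵢ/N)·recallᵢ with N=139: (36/139)·0.38889 + (18/139)·0.77778 + (22/139)·0.81818 + (34/139)·0.50000 + (29/139)·0.44828 = 0.5468

0.5468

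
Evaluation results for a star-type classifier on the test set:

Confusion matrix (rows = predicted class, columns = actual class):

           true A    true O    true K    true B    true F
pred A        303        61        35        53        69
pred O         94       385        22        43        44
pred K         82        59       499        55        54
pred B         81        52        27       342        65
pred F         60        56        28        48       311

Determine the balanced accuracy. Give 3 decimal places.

0.628

Balanced accuracy = mean of per-class recall.
  A: recall = 303/620 = 0.4887
  O: recall = 385/613 = 0.6281
  K: recall = 499/611 = 0.8167
  B: recall = 342/541 = 0.6322
  F: recall = 311/543 = 0.5727
Mean = (0.4887 + 0.6281 + 0.8167 + 0.6322 + 0.5727) / 5 = 0.628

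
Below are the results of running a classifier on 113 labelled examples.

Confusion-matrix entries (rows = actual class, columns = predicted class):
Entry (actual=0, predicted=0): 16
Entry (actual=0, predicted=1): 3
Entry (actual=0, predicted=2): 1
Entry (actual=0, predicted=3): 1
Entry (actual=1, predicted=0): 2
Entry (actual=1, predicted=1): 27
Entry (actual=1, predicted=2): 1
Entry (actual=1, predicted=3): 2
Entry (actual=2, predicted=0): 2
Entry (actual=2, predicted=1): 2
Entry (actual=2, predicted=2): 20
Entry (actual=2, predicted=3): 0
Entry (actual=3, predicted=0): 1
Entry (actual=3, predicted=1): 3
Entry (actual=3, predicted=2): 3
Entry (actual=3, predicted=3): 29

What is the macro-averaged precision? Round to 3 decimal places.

0.810

Per-class precision (TP/(TP+FP)):
  0: TP=16, FP=2+2+1=5 → 16/21 = 0.7619
  1: TP=27, FP=3+2+3=8 → 27/35 = 0.7714
  2: TP=20, FP=1+1+3=5 → 20/25 = 0.8000
  3: TP=29, FP=1+2+0=3 → 29/32 = 0.9063
Macro-precision = mean = (0.7619 + 0.7714 + 0.8000 + 0.9063) / 4 = 0.810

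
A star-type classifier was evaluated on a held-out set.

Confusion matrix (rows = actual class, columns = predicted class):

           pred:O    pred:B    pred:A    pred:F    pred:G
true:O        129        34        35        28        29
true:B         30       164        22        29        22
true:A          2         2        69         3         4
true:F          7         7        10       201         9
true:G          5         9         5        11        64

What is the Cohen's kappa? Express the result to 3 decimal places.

0.583

Observed agreement pₒ = trace/N = 627/930 = 0.6742
Expected agreement pₑ = Σ (rowᵢ·colᵢ)/N² = (255·173 + 267·216 + 80·141 + 234·272 + 94·128)/930² = 0.2182
κ = (pₒ − pₑ)/(1 − pₑ) = (0.6742 − 0.2182)/(1 − 0.2182) = 0.583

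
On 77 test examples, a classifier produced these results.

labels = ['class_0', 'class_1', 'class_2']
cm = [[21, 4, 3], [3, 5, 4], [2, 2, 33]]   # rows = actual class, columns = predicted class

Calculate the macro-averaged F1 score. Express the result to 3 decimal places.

0.690

Per-class F1 score (2·TP/(2·TP+FP+FN)):
  class_0: TP=21, FP=3+2=5, FN=4+3=7 → 42/54 = 0.7778
  class_1: TP=5, FP=4+2=6, FN=3+4=7 → 10/23 = 0.4348
  class_2: TP=33, FP=3+4=7, FN=2+2=4 → 66/77 = 0.8571
Macro-F1 score = mean = (0.7778 + 0.4348 + 0.8571) / 3 = 0.690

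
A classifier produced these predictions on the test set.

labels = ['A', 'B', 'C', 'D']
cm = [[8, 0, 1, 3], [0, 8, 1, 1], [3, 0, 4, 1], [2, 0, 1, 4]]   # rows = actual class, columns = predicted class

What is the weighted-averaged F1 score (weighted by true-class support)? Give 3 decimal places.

Per-class F1 score (2·TP/(2·TP+FP+FN)):
  A: TP=8, FP=0+3+2=5, FN=0+1+3=4 → 16/25 = 0.6400
  B: TP=8, FP=0+0+0=0, FN=0+1+1=2 → 16/18 = 0.8889
  C: TP=4, FP=1+1+1=3, FN=3+0+1=4 → 8/15 = 0.5333
  D: TP=4, FP=3+1+1=5, FN=2+0+1=3 → 8/16 = 0.5000
Weighted-F1 score = Σ (supportᵢ/N)·F1 scoreᵢ with N=37: (12/37)·0.6400 + (10/37)·0.8889 + (8/37)·0.5333 + (7/37)·0.5000 = 0.658

0.658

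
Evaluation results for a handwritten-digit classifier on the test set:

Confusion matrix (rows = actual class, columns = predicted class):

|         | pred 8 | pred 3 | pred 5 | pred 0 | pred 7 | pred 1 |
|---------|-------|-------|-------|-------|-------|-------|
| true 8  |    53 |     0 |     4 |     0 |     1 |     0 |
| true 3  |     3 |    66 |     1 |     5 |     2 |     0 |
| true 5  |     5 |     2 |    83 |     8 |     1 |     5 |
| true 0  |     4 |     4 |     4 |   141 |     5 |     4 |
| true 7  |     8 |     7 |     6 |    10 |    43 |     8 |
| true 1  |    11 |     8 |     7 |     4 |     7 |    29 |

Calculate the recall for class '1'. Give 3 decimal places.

One-vs-rest for '1': TP = diagonal; FP = other classes predicted '1'; FN = '1' predicted as other.
recall = TP/(TP+FN).
1: TP=29, FN=11+8+7+4+7=37 → 29/66 = 0.4394

0.439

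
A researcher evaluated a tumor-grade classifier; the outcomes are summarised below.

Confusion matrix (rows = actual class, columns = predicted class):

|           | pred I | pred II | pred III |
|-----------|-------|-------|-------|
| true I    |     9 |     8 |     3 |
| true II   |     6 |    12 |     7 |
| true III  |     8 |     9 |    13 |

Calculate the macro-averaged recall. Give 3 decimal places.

Per-class recall (TP/(TP+FN)):
  I: TP=9, FN=8+3=11 → 9/20 = 0.4500
  II: TP=12, FN=6+7=13 → 12/25 = 0.4800
  III: TP=13, FN=8+9=17 → 13/30 = 0.4333
Macro-recall = mean = (0.4500 + 0.4800 + 0.4333) / 3 = 0.454

0.454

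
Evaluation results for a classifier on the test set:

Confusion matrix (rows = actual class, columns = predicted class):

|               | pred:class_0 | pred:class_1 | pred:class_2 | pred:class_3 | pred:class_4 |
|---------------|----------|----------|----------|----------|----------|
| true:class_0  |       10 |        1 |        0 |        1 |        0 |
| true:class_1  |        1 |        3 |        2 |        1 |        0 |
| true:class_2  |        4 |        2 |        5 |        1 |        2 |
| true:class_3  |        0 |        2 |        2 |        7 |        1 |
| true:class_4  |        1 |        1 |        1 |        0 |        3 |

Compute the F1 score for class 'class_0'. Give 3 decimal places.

0.714

F1 score = 2·TP/(2·TP+FP+FN).
class_0: TP=10, FP=1+4+0+1=6, FN=1+0+1+0=2 → 20/28 = 0.7143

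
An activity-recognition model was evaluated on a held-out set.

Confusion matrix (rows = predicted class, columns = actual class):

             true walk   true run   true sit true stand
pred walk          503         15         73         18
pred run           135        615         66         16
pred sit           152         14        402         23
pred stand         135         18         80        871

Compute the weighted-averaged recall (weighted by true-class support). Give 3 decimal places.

Per-class recall (TP/(TP+FN)):
  walk: TP=503, FN=135+152+135=422 → 503/925 = 0.5438
  run: TP=615, FN=15+14+18=47 → 615/662 = 0.9290
  sit: TP=402, FN=73+66+80=219 → 402/621 = 0.6473
  stand: TP=871, FN=18+16+23=57 → 871/928 = 0.9386
Weighted-recall = Σ (supportᵢ/N)·recallᵢ with N=3136: (925/3136)·0.5438 + (662/3136)·0.9290 + (621/3136)·0.6473 + (928/3136)·0.9386 = 0.762

0.762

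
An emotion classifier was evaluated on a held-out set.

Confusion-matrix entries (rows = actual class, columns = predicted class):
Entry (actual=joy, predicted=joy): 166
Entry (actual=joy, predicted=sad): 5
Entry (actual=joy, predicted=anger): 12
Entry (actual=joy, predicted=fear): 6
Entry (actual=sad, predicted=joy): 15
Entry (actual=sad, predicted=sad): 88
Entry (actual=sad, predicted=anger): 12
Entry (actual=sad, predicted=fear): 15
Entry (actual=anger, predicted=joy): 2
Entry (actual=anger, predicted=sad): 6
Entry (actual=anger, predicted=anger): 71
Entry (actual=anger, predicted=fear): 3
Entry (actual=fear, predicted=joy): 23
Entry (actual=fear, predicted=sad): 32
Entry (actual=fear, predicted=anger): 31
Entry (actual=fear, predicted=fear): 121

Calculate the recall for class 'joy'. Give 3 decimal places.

0.878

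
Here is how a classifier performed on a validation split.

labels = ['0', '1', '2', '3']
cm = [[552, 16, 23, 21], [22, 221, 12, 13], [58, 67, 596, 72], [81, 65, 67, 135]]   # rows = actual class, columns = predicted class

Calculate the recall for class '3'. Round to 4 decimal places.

0.3879

recall = TP/(TP+FN).
3: TP=135, FN=81+65+67=213 → 135/348 = 0.38793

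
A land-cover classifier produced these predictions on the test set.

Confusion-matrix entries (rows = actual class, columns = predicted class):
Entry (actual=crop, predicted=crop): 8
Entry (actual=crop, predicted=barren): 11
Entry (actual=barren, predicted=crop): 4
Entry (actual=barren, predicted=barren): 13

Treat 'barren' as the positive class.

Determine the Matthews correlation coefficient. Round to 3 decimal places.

MCC = (TP·TN − FP·FN) / √((TP+FP)(TP+FN)(TN+FP)(TN+FN))
Numerator = 13·8 − 11·4 = 60
Denominator = √(24·17·19·12) = √93024 = 304.9984
MCC = 60 / 304.9984 = 0.197

0.197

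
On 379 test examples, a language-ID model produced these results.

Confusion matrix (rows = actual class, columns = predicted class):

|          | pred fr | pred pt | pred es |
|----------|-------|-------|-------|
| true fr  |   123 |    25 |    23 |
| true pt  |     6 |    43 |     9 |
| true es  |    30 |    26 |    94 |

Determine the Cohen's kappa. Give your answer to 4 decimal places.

0.5103

Observed agreement pₒ = trace/N = 260/379 = 0.68602
Expected agreement pₑ = Σ (rowᵢ·colᵢ)/N² = (171·159 + 58·94 + 150·126)/379² = 0.35882
κ = (pₒ − pₑ)/(1 − pₑ) = (0.68602 − 0.35882)/(1 − 0.35882) = 0.5103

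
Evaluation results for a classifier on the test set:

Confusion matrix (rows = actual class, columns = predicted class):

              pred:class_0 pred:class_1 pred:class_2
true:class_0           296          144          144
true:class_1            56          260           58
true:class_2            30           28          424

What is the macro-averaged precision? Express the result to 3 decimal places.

Per-class precision (TP/(TP+FP)):
  class_0: TP=296, FP=56+30=86 → 296/382 = 0.7749
  class_1: TP=260, FP=144+28=172 → 260/432 = 0.6019
  class_2: TP=424, FP=144+58=202 → 424/626 = 0.6773
Macro-precision = mean = (0.7749 + 0.6019 + 0.6773) / 3 = 0.685

0.685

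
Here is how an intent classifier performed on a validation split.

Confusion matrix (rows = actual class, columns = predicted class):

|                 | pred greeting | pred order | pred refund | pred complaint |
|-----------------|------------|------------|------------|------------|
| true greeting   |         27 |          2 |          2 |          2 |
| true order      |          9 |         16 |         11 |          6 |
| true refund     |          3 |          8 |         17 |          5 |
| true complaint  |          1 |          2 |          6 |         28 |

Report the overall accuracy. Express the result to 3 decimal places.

0.607

Accuracy = trace / total = (27+16+17+28=88) / 145 = 88/145 = 0.607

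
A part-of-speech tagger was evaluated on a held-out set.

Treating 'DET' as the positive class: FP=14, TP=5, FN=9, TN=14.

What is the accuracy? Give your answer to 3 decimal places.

Accuracy = (TP+TN)/N = (5+14)/42 = 0.452

0.452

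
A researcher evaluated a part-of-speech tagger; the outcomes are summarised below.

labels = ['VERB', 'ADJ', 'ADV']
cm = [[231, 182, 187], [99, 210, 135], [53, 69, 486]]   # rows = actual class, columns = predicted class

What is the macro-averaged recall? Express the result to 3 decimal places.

Per-class recall (TP/(TP+FN)):
  VERB: TP=231, FN=182+187=369 → 231/600 = 0.3850
  ADJ: TP=210, FN=99+135=234 → 210/444 = 0.4730
  ADV: TP=486, FN=53+69=122 → 486/608 = 0.7993
Macro-recall = mean = (0.3850 + 0.4730 + 0.7993) / 3 = 0.552

0.552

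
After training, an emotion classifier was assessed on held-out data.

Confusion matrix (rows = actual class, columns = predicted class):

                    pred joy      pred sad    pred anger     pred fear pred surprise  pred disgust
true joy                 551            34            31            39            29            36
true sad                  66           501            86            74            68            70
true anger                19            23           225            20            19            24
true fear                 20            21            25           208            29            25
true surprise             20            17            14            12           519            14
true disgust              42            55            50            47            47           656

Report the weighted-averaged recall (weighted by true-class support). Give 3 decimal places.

0.712

Per-class recall (TP/(TP+FN)):
  joy: TP=551, FN=34+31+39+29+36=169 → 551/720 = 0.7653
  sad: TP=501, FN=66+86+74+68+70=364 → 501/865 = 0.5792
  anger: TP=225, FN=19+23+20+19+24=105 → 225/330 = 0.6818
  fear: TP=208, FN=20+21+25+29+25=120 → 208/328 = 0.6341
  surprise: TP=519, FN=20+17+14+12+14=77 → 519/596 = 0.8708
  disgust: TP=656, FN=42+55+50+47+47=241 → 656/897 = 0.7313
Weighted-recall = Σ (supportᵢ/N)·recallᵢ with N=3736: (720/3736)·0.7653 + (865/3736)·0.5792 + (330/3736)·0.6818 + (328/3736)·0.6341 + (596/3736)·0.8708 + (897/3736)·0.7313 = 0.712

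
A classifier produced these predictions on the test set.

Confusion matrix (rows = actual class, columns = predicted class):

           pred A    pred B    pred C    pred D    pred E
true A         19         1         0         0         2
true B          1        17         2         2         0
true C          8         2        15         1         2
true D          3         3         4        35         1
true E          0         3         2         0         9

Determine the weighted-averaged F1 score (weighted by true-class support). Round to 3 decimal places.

Per-class F1 score (2·TP/(2·TP+FP+FN)):
  A: TP=19, FP=1+8+3+0=12, FN=1+0+0+2=3 → 38/53 = 0.7170
  B: TP=17, FP=1+2+3+3=9, FN=1+2+2+0=5 → 34/48 = 0.7083
  C: TP=15, FP=0+2+4+2=8, FN=8+2+1+2=13 → 30/51 = 0.5882
  D: TP=35, FP=0+2+1+0=3, FN=3+3+4+1=11 → 70/84 = 0.8333
  E: TP=9, FP=2+0+2+1=5, FN=0+3+2+0=5 → 18/28 = 0.6429
Weighted-F1 score = Σ (supportᵢ/N)·F1 scoreᵢ with N=132: (22/132)·0.7170 + (22/132)·0.7083 + (28/132)·0.5882 + (46/132)·0.8333 + (14/132)·0.6429 = 0.721

0.721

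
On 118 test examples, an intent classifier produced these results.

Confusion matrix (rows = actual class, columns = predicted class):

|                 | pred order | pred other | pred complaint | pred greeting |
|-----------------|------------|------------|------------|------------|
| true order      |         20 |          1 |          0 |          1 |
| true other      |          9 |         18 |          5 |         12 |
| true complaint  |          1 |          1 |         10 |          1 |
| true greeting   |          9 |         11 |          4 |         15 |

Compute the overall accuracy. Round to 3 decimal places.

Accuracy = trace / total = (20+18+10+15=63) / 118 = 63/118 = 0.534

0.534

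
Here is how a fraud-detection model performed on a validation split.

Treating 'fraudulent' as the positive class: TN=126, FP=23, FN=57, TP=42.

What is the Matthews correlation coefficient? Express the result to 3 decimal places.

MCC = (TP·TN − FP·FN) / √((TP+FP)(TP+FN)(TN+FP)(TN+FN))
Numerator = 42·126 − 23·57 = 3981
Denominator = √(65·99·149·183) = √175463145 = 13246.2502
MCC = 3981 / 13246.2502 = 0.301

0.301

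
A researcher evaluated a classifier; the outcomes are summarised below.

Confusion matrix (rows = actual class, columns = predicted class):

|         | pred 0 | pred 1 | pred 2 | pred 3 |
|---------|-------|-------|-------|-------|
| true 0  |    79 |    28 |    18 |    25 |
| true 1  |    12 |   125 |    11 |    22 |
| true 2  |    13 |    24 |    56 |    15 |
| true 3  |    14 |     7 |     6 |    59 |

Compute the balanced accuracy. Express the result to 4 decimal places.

0.6166

Balanced accuracy = mean of per-class recall.
  0: recall = 79/150 = 0.52667
  1: recall = 125/170 = 0.73529
  2: recall = 56/108 = 0.51852
  3: recall = 59/86 = 0.68605
Mean = (0.52667 + 0.73529 + 0.51852 + 0.68605) / 4 = 0.6166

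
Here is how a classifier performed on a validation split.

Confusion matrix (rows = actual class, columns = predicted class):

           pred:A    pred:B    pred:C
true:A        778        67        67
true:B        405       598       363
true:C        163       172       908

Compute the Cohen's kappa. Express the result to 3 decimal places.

0.479

Observed agreement pₒ = trace/N = 2284/3521 = 0.6487
Expected agreement pₑ = Σ (rowᵢ·colᵢ)/N² = (912·1346 + 1366·837 + 1243·1338)/3521² = 0.3254
κ = (pₒ − pₑ)/(1 − pₑ) = (0.6487 − 0.3254)/(1 − 0.3254) = 0.479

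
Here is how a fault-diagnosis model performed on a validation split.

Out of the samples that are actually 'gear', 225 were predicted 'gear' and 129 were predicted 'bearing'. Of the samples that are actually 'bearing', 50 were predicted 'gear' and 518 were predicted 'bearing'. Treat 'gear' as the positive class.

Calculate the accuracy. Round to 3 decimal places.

0.806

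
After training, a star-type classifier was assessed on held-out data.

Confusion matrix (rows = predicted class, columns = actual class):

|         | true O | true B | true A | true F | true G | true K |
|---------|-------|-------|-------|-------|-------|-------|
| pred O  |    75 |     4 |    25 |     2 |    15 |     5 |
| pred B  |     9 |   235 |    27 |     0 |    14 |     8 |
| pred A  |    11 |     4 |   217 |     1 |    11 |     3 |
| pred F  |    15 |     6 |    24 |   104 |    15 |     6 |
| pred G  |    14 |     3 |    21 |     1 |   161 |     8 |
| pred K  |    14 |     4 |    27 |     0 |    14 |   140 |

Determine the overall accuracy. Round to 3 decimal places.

0.750

Accuracy = trace / total = (75+235+217+104+161+140=932) / 1243 = 932/1243 = 0.750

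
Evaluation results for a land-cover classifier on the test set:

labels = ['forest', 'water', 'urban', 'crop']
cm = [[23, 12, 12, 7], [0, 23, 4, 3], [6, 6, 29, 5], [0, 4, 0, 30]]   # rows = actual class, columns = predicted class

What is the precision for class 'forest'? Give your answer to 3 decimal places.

0.793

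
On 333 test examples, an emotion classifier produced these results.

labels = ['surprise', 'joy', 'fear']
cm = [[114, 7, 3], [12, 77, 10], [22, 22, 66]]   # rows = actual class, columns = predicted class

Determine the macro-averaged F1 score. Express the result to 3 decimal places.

0.763

Per-class F1 score (2·TP/(2·TP+FP+FN)):
  surprise: TP=114, FP=12+22=34, FN=7+3=10 → 228/272 = 0.8382
  joy: TP=77, FP=7+22=29, FN=12+10=22 → 154/205 = 0.7512
  fear: TP=66, FP=3+10=13, FN=22+22=44 → 132/189 = 0.6984
Macro-F1 score = mean = (0.8382 + 0.7512 + 0.6984) / 3 = 0.763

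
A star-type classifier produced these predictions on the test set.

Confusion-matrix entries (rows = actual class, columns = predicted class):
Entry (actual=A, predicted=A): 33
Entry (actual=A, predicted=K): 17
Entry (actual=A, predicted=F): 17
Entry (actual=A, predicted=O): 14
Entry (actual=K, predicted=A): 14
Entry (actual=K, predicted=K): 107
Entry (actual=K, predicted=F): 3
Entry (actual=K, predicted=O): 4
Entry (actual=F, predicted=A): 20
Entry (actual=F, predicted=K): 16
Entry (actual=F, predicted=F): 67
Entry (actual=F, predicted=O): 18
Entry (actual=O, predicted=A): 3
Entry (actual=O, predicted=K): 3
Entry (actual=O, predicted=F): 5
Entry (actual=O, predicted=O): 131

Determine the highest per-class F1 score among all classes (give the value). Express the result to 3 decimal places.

Per-class F1 score (2·TP/(2·TP+FP+FN)):
  A: TP=33, FP=14+20+3=37, FN=17+17+14=48 → 66/151 = 0.4371
  K: TP=107, FP=17+16+3=36, FN=14+3+4=21 → 214/271 = 0.7897
  F: TP=67, FP=17+3+5=25, FN=20+16+18=54 → 134/213 = 0.6291
  O: TP=131, FP=14+4+18=36, FN=3+3+5=11 → 262/309 = 0.8479
Highest is class 'O' with F1 score = 0.848.

0.848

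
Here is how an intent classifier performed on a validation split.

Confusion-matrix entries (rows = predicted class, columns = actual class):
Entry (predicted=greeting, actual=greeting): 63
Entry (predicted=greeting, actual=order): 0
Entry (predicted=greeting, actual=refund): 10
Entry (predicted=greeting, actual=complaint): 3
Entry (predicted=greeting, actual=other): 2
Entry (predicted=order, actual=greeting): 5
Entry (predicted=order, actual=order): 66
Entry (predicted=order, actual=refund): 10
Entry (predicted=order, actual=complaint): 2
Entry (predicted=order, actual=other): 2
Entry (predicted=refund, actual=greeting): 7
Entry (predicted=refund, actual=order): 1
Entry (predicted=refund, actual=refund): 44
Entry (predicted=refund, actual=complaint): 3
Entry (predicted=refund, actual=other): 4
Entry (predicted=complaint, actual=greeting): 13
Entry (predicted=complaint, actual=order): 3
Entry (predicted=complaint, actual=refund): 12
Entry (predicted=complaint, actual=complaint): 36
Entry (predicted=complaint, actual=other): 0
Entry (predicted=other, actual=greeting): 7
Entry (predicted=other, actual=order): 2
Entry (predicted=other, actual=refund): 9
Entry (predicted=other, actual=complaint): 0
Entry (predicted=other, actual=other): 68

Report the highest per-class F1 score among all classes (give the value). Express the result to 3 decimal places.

Per-class F1 score (2·TP/(2·TP+FP+FN)):
  greeting: TP=63, FP=0+10+3+2=15, FN=5+7+13+7=32 → 126/173 = 0.7283
  order: TP=66, FP=5+10+2+2=19, FN=0+1+3+2=6 → 132/157 = 0.8408
  refund: TP=44, FP=7+1+3+4=15, FN=10+10+12+9=41 → 88/144 = 0.6111
  complaint: TP=36, FP=13+3+12+0=28, FN=3+2+3+0=8 → 72/108 = 0.6667
  other: TP=68, FP=7+2+9+0=18, FN=2+2+4+0=8 → 136/162 = 0.8395
Highest is class 'order' with F1 score = 0.841.

0.841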